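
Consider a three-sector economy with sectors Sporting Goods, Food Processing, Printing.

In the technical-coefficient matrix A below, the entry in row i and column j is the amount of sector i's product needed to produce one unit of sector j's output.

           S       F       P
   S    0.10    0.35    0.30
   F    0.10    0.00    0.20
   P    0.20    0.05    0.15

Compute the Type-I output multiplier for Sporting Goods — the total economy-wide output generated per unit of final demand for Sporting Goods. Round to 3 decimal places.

m_S = 1.798

I − A =
  [   0.90    -0.35    -0.30]
  [  -0.10     1.00    -0.20]
  [  -0.20    -0.05     0.85]
Cofactors of I−A, C_ij = (−1)^(i+j)·(minor ij) (rows/columns in the sector order above):
  C_11 = (1.00)(0.85) − (-0.20)(-0.05) = 0.8400
  C_12 = −[(-0.10)(0.85) − (-0.20)(-0.20)] = 0.1250
  C_13 = (-0.10)(-0.05) − (1.00)(-0.20) = 0.2050
  C_21 = −[(-0.35)(0.85) − (-0.30)(-0.05)] = 0.3125
  C_22 = (0.90)(0.85) − (-0.30)(-0.20) = 0.7050
  C_23 = −[(0.90)(-0.05) − (-0.35)(-0.20)] = 0.1150
  C_31 = (-0.35)(-0.20) − (-0.30)(1.00) = 0.3700
  C_32 = −[(0.90)(-0.20) − (-0.30)(-0.10)] = 0.2100
  C_33 = (0.90)(1.00) − (-0.35)(-0.10) = 0.8650
det(I−A) = Σ_j (I−A)_1j·C_1j = (0.90)(0.8400) + (-0.35)(0.1250) + (-0.30)(0.2050) = 0.65075
adj(I−A) = Cᵀ =
  [ 0.8400   0.3125   0.3700]
  [ 0.1250   0.7050   0.2100]
  [ 0.2050   0.1150   0.8650]
(I − A)⁻¹ = adj(I−A) / det(I−A) ≈
  [   1.2908     0.4802     0.5686]
  [   0.1921     1.0834     0.3227]
  [   0.3150     0.1767     1.3292]
The output multiplier for sector j is the column-j sum of the Leontief inverse (I − A)⁻¹ = adj(I−A) / det(I−A).
Column S of adj(I−A): (0.8400, 0.1250, 0.2050); det(I−A) = 0.65075.
m_S = (0.8400 + 0.1250 + 0.2050) / 0.65075 = 1.17 / 0.65075 ≈ 1.798.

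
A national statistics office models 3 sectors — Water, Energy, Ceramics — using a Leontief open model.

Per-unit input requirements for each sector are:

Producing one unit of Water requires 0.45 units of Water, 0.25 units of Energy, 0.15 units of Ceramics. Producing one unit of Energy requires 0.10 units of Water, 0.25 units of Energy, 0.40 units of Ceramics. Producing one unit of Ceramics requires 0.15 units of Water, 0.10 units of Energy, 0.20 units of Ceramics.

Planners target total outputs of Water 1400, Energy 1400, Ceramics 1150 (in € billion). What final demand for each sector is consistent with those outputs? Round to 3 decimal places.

d_W = 457.500, d_E = 585.000, d_C = 150.000

I − A =
  [   0.55    -0.10    -0.15]
  [  -0.25     0.75    -0.10]
  [  -0.15    -0.40     0.80]
d = (I − A) x:
  d_W = (+0.55)·1400 + (-0.10)·1400 + (-0.15)·1150 = 457.500
  d_E = (-0.25)·1400 + (+0.75)·1400 + (-0.10)·1150 = 585.000
  d_C = (-0.15)·1400 + (-0.40)·1400 + (+0.80)·1150 = 150.000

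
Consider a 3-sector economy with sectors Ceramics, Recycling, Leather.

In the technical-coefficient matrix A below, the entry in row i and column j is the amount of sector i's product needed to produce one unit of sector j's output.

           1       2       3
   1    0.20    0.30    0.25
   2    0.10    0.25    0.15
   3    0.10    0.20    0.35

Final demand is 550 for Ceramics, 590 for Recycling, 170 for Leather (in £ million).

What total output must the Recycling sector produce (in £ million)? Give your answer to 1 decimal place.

x_2 = 1133.4

I − A =
  [   0.80    -0.30    -0.25]
  [  -0.10     0.75    -0.15]
  [  -0.10    -0.20     0.65]
Cofactors of I−A, C_ij = (−1)^(i+j)·(minor ij) (rows/columns in the sector order above):
  C_11 = (0.75)(0.65) − (-0.15)(-0.20) = 0.4575
  C_12 = −[(-0.10)(0.65) − (-0.15)(-0.10)] = 0.0800
  C_13 = (-0.10)(-0.20) − (0.75)(-0.10) = 0.0950
  C_21 = −[(-0.30)(0.65) − (-0.25)(-0.20)] = 0.2450
  C_22 = (0.80)(0.65) − (-0.25)(-0.10) = 0.4950
  C_23 = −[(0.80)(-0.20) − (-0.30)(-0.10)] = 0.1900
  C_31 = (-0.30)(-0.15) − (-0.25)(0.75) = 0.2325
  C_32 = −[(0.80)(-0.15) − (-0.25)(-0.10)] = 0.1450
  C_33 = (0.80)(0.75) − (-0.30)(-0.10) = 0.5700
det(I−A) = Σ_j (I−A)_1j·C_1j = (0.80)(0.4575) + (-0.30)(0.0800) + (-0.25)(0.0950) = 0.31825
adj(I−A) = Cᵀ =
  [ 0.4575   0.2450   0.2325]
  [ 0.0800   0.4950   0.1450]
  [ 0.0950   0.1900   0.5700]
(I − A)⁻¹ = adj(I−A) / det(I−A) ≈
  [   1.4375     0.7698     0.7306]
  [   0.2514     1.5554     0.4556]
  [   0.2985     0.5970     1.7910]
x = (I − A)⁻¹ d = adj(I−A)·d / det(I−A), with det(I−A) = 0.31825:
  x_1 = (0.4575·550 + 0.2450·590 + 0.2325·170) / 0.31825 = 435.70 / 0.31825 ≈ 1369.0
  x_2 = (0.0800·550 + 0.4950·590 + 0.1450·170) / 0.31825 = 360.70 / 0.31825 ≈ 1133.4
  x_3 = (0.0950·550 + 0.1900·590 + 0.5700·170) / 0.31825 = 261.25 / 0.31825 ≈ 820.9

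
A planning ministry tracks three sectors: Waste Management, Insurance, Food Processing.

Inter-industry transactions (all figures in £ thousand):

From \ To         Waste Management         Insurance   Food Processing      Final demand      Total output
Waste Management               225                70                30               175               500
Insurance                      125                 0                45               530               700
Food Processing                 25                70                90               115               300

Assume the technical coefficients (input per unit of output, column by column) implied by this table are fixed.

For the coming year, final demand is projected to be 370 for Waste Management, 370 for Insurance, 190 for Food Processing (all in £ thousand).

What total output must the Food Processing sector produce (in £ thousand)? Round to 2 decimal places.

Technical coefficients a_ij = z_ij / X_j:
  a_11 = 225/500 = 0.45, a_21 = 125/500 = 0.25, a_31 = 25/500 = 0.05
  a_12 = 70/700 = 0.10, a_22 = 0/700 = 0.00, a_32 = 70/700 = 0.10
  a_13 = 30/300 = 0.10, a_23 = 45/300 = 0.15, a_33 = 90/300 = 0.30
I − A =
  [   0.55    -0.10    -0.10]
  [  -0.25     1.00    -0.15]
  [  -0.05    -0.10     0.70]
Cofactors of I−A, C_ij = (−1)^(i+j)·(minor ij) (rows/columns in the sector order above):
  C_11 = (1.00)(0.70) − (-0.15)(-0.10) = 0.6850
  C_12 = −[(-0.25)(0.70) − (-0.15)(-0.05)] = 0.1825
  C_13 = (-0.25)(-0.10) − (1.00)(-0.05) = 0.0750
  C_21 = −[(-0.10)(0.70) − (-0.10)(-0.10)] = 0.0800
  C_22 = (0.55)(0.70) − (-0.10)(-0.05) = 0.3800
  C_23 = −[(0.55)(-0.10) − (-0.10)(-0.05)] = 0.0600
  C_31 = (-0.10)(-0.15) − (-0.10)(1.00) = 0.1150
  C_32 = −[(0.55)(-0.15) − (-0.10)(-0.25)] = 0.1075
  C_33 = (0.55)(1.00) − (-0.10)(-0.25) = 0.5250
det(I−A) = Σ_j (I−A)_1j·C_1j = (0.55)(0.6850) + (-0.10)(0.1825) + (-0.10)(0.0750) = 0.3510
adj(I−A) = Cᵀ =
  [ 0.6850   0.0800   0.1150]
  [ 0.1825   0.3800   0.1075]
  [ 0.0750   0.0600   0.5250]
(I − A)⁻¹ = adj(I−A) / det(I−A) ≈
  [   1.9516     0.2279     0.3276]
  [   0.5199     1.0826     0.3063]
  [   0.2137     0.1709     1.4957]
x = (I − A)⁻¹ d = adj(I−A)·d / det(I−A), with det(I−A) = 0.3510:
  x_1 = (0.6850·370 + 0.0800·370 + 0.1150·190) / 0.3510 = 304.90 / 0.3510 ≈ 868.66
  x_2 = (0.1825·370 + 0.3800·370 + 0.1075·190) / 0.3510 = 228.55 / 0.3510 ≈ 651.14
  x_3 = (0.0750·370 + 0.0600·370 + 0.5250·190) / 0.3510 = 149.70 / 0.3510 ≈ 426.50

x_3 = 426.50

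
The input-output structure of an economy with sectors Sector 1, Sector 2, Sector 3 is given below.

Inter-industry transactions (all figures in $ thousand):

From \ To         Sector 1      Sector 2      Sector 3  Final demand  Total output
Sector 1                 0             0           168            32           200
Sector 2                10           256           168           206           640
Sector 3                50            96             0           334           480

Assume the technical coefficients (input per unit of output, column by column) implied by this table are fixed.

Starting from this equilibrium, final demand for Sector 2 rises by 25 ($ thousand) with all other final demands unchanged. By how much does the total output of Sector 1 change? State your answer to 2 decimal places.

Δx_1 = 2.67

Technical coefficients a_ij = z_ij / X_j:
  a_11 = 0/200 = 0.00, a_21 = 10/200 = 0.05, a_31 = 50/200 = 0.25
  a_12 = 0/640 = 0.00, a_22 = 256/640 = 0.40, a_32 = 96/640 = 0.15
  a_13 = 168/480 = 0.35, a_23 = 168/480 = 0.35, a_33 = 0/480 = 0.00
I − A =
  [   1.00     0.00    -0.35]
  [  -0.05     0.60    -0.35]
  [  -0.25    -0.15     1.00]
Cofactors of I−A, C_ij = (−1)^(i+j)·(minor ij) (rows/columns in the sector order above):
  C_11 = (0.60)(1.00) − (-0.35)(-0.15) = 0.5475
  C_12 = −[(-0.05)(1.00) − (-0.35)(-0.25)] = 0.1375
  C_13 = (-0.05)(-0.15) − (0.60)(-0.25) = 0.1575
  C_21 = −[(0.00)(1.00) − (-0.35)(-0.15)] = 0.0525
  C_22 = (1.00)(1.00) − (-0.35)(-0.25) = 0.9125
  C_23 = −[(1.00)(-0.15) − (0.00)(-0.25)] = 0.1500
  C_31 = (0.00)(-0.35) − (-0.35)(0.60) = 0.2100
  C_32 = −[(1.00)(-0.35) − (-0.35)(-0.05)] = 0.3675
  C_33 = (1.00)(0.60) − (0.00)(-0.05) = 0.6000
det(I−A) = Σ_j (I−A)_1j·C_1j = (1.00)(0.5475) + (0.00)(0.1375) + (-0.35)(0.1575) = 0.492375
adj(I−A) = Cᵀ =
  [ 0.5475   0.0525   0.2100]
  [ 0.1375   0.9125   0.3675]
  [ 0.1575   0.1500   0.6000]
(I − A)⁻¹ = adj(I−A) / det(I−A) ≈
  [   1.1120     0.1066     0.4265]
  [   0.2793     1.8533     0.7464]
  [   0.3199     0.3046     1.2186]
Δx = (I − A)⁻¹ Δd with Δd having +25 in the Sector 2 component and 0 elsewhere.
So Δx_1 = L_12 · (+25), where L_12 = adj(I−A)_12 / det(I−A) = 0.0525 / 0.492375.
Δx_1 = 0.0525 × (+25) / 0.492375 = 1.3125 / 0.492375 ≈ 2.67.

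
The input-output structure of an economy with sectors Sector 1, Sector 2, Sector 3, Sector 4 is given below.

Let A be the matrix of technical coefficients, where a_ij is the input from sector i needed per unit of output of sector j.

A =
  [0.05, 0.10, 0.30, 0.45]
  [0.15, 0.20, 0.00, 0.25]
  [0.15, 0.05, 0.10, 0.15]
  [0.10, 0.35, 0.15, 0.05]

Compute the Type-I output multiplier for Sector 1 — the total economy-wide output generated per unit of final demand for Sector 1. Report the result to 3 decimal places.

I − A =
  [   0.95    -0.10    -0.30    -0.45]
  [  -0.15     0.80     0.00    -0.25]
  [  -0.15    -0.05     0.90    -0.15]
  [  -0.10    -0.35    -0.15     0.95]
Compute the cofactors C_ij = (−1)^(i+j)·(3×3 minor ij) of I−A; the adjugate is their transpose:
adj(I−A) = Cᵀ =
  [ 0.585375   0.258375   0.259500   0.386250]
  [ 0.153000   0.693000   0.096000   0.270000]
  [ 0.129125   0.132125   0.562500   0.184750]
  [ 0.138375   0.303375   0.151500   0.632250]
det(I−A) = Σ_j (I−A)_1j·C_1j = (0.95)(0.585375) + (-0.10)(0.153000) + (-0.30)(0.129125) + (-0.45)(0.138375) = 0.4398
(I − A)⁻¹ = adj(I−A) / det(I−A) ≈
  [   1.3310     0.5875     0.5900     0.8782]
  [   0.3479     1.5757     0.2183     0.6139]
  [   0.2936     0.3004     1.2790     0.4201]
  [   0.3146     0.6898     0.3445     1.4376]
The output multiplier for sector j is the column-j sum of the Leontief inverse (I − A)⁻¹ = adj(I−A) / det(I−A).
Column 1 of adj(I−A): (0.585375, 0.153000, 0.129125, 0.138375); det(I−A) = 0.4398.
m_1 = (0.585375 + 0.153000 + 0.129125 + 0.138375) / 0.4398 = 1.005875 / 0.4398 ≈ 2.287.

m_1 = 2.287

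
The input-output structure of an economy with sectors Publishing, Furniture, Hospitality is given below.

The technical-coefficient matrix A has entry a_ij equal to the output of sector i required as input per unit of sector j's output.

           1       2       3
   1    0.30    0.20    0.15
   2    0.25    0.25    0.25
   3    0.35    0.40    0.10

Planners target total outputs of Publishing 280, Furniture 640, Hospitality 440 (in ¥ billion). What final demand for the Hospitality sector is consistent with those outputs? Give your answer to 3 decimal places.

d_3 = 42.000

I − A =
  [   0.70    -0.20    -0.15]
  [  -0.25     0.75    -0.25]
  [  -0.35    -0.40     0.90]
d = (I − A) x:
  d_1 = (+0.70)·280 + (-0.20)·640 + (-0.15)·440 = 2.000
  d_2 = (-0.25)·280 + (+0.75)·640 + (-0.25)·440 = 300.000
  d_3 = (-0.35)·280 + (-0.40)·640 + (+0.90)·440 = 42.000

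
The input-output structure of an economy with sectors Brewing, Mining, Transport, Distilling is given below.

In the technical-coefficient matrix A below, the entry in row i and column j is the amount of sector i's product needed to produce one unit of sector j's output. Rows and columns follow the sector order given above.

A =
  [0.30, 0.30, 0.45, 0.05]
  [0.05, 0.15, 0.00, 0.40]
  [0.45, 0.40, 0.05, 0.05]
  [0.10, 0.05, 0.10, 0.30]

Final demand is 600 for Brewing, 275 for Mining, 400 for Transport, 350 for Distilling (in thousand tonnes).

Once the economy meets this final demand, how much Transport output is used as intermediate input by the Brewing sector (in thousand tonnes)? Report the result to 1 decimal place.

z_TB = 1332.0

I − A =
  [   0.70    -0.30    -0.45    -0.05]
  [  -0.05     0.85     0.00    -0.40]
  [  -0.45    -0.40     0.95    -0.05]
  [  -0.10    -0.05    -0.10     0.70]
Compute the cofactors C_ij = (−1)^(i+j)·(3×3 minor ij) of I−A; the adjugate is their transpose:
adj(I−A) = Cᵀ =
  [ 0.526000   0.329500   0.275000   0.245500]
  [ 0.089000   0.311000   0.062000   0.188500]
  [ 0.293125   0.292875   0.375625   0.215125]
  [ 0.123375   0.111125   0.097375   0.369875]
det(I−A) = Σ_j (I−A)_1j·C_1j = (0.70)(0.526000) + (-0.30)(0.089000) + (-0.45)(0.293125) + (-0.05)(0.123375) = 0.203425
(I − A)⁻¹ = adj(I−A) / det(I−A) ≈
  [   2.5857     1.6198     1.3518     1.2068]
  [   0.4375     1.5288     0.3048     0.9266]
  [   1.4409     1.4397     1.8465     1.0575]
  [   0.6065     0.5463     0.4787     1.8182]
First solve x = (I − A)⁻¹ d = adj(I−A)·d / det(I−A); in particular x_B = (0.526000·600 + 0.329500·275 + 0.275000·400 + 0.245500·350) / 0.203425 = 602.1375 / 0.203425 ≈ 2959.998.
Intermediate flow from T to B: z_TB = a_TB · x_B = 0.45 × 602.1375 / 0.203425 = 270.961875 / 0.203425 ≈ 1332.0.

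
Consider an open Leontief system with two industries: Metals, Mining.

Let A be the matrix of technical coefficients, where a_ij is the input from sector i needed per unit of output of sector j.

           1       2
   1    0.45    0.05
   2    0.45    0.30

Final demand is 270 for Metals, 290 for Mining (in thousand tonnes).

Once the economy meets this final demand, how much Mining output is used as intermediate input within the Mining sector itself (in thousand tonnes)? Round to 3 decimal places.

z_22 = 232.552

I − A =
  [   0.55    -0.05]
  [  -0.45     0.70]
det(I−A) = (0.55)(0.70) − (-0.05)(-0.45) = 0.3625
adj(I−A) = [[0.70, 0.05], [0.45, 0.55]]
(I − A)⁻¹ = adj(I−A) / det(I−A) ≈
  [   1.9310     0.1379]
  [   1.2414     1.5172]
First solve x = (I − A)⁻¹ d = adj(I−A)·d / det(I−A); in particular x_2 = (0.45·270 + 0.55·290) / 0.3625 = 281.00 / 0.3625 ≈ 775.17241.
Intermediate flow from 2 to 2: z_22 = a_22 · x_2 = 0.30 × 281.00 / 0.3625 = 84.30 / 0.3625 ≈ 232.552.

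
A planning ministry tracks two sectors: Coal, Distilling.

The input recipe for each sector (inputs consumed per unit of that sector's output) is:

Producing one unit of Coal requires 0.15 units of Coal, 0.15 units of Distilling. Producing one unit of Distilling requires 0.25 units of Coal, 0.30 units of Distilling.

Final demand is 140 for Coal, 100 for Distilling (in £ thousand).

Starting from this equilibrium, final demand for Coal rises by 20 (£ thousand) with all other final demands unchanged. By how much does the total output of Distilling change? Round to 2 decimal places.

I − A =
  [   0.85    -0.25]
  [  -0.15     0.70]
det(I−A) = (0.85)(0.70) − (-0.25)(-0.15) = 0.5575
adj(I−A) = [[0.70, 0.25], [0.15, 0.85]]
(I − A)⁻¹ = adj(I−A) / det(I−A) ≈
  [   1.2556     0.4484]
  [   0.2691     1.5247]
Δx = (I − A)⁻¹ Δd with Δd having +20 in the Coal component and 0 elsewhere.
So Δx_2 = L_21 · (+20), where L_21 = adj(I−A)_21 / det(I−A) = 0.15 / 0.5575.
Δx_2 = 0.15 × (+20) / 0.5575 = 3.00 / 0.5575 ≈ 5.38.

Δx_2 = 5.38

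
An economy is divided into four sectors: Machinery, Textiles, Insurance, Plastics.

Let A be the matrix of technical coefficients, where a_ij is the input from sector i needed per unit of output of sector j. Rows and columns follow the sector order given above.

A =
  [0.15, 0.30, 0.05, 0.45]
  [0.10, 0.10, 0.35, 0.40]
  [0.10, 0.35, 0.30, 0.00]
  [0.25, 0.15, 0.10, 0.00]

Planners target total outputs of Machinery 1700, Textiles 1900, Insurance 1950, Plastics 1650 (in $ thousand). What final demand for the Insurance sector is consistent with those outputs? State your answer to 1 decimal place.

I − A =
  [   0.85    -0.30    -0.05    -0.45]
  [  -0.10     0.90    -0.35    -0.40]
  [  -0.10    -0.35     0.70     0.00]
  [  -0.25    -0.15    -0.10     1.00]
d = (I − A) x:
  d_1 = (+0.85)·1700 + (-0.30)·1900 + (-0.05)·1950 + (-0.45)·1650 = 35.0
  d_2 = (-0.10)·1700 + (+0.90)·1900 + (-0.35)·1950 + (-0.40)·1650 = 197.5
  d_3 = (-0.10)·1700 + (-0.35)·1900 + (+0.70)·1950 + (+0.00)·1650 = 530.0
  d_4 = (-0.25)·1700 + (-0.15)·1900 + (-0.10)·1950 + (+1.00)·1650 = 745.0

d_3 = 530.0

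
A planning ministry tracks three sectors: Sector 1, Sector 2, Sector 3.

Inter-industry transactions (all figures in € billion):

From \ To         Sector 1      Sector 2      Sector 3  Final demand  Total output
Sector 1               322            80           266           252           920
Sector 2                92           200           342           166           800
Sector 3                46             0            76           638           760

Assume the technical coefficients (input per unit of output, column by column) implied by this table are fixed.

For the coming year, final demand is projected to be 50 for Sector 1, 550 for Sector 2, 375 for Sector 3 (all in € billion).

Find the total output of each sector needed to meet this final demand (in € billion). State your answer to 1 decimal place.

Technical coefficients a_ij = z_ij / X_j:
  a_11 = 322/920 = 0.35, a_21 = 92/920 = 0.10, a_31 = 46/920 = 0.05
  a_12 = 80/800 = 0.10, a_22 = 200/800 = 0.25, a_32 = 0/800 = 0.00
  a_13 = 266/760 = 0.35, a_23 = 342/760 = 0.45, a_33 = 76/760 = 0.10
I − A =
  [   0.65    -0.10    -0.35]
  [  -0.10     0.75    -0.45]
  [  -0.05     0.00     0.90]
Cofactors of I−A, C_ij = (−1)^(i+j)·(minor ij) (rows/columns in the sector order above):
  C_11 = (0.75)(0.90) − (-0.45)(0.00) = 0.6750
  C_12 = −[(-0.10)(0.90) − (-0.45)(-0.05)] = 0.1125
  C_13 = (-0.10)(0.00) − (0.75)(-0.05) = 0.0375
  C_21 = −[(-0.10)(0.90) − (-0.35)(0.00)] = 0.0900
  C_22 = (0.65)(0.90) − (-0.35)(-0.05) = 0.5675
  C_23 = −[(0.65)(0.00) − (-0.10)(-0.05)] = 0.0050
  C_31 = (-0.10)(-0.45) − (-0.35)(0.75) = 0.3075
  C_32 = −[(0.65)(-0.45) − (-0.35)(-0.10)] = 0.3275
  C_33 = (0.65)(0.75) − (-0.10)(-0.10) = 0.4775
det(I−A) = Σ_j (I−A)_1j·C_1j = (0.65)(0.6750) + (-0.10)(0.1125) + (-0.35)(0.0375) = 0.414375
adj(I−A) = Cᵀ =
  [ 0.6750   0.0900   0.3075]
  [ 0.1125   0.5675   0.3275]
  [ 0.0375   0.0050   0.4775]
(I − A)⁻¹ = adj(I−A) / det(I−A) ≈
  [   1.6290     0.2172     0.7421]
  [   0.2715     1.3695     0.7903]
  [   0.0905     0.0121     1.1523]
x = (I − A)⁻¹ d = adj(I−A)·d / det(I−A), with det(I−A) = 0.414375:
  x_1 = (0.6750·50 + 0.0900·550 + 0.3075·375) / 0.414375 = 198.5625 / 0.414375 ≈ 479.2
  x_2 = (0.1125·50 + 0.5675·550 + 0.3275·375) / 0.414375 = 440.5625 / 0.414375 ≈ 1063.2
  x_3 = (0.0375·50 + 0.0050·550 + 0.4775·375) / 0.414375 = 183.6875 / 0.414375 ≈ 443.3

x_1 = 479.2, x_2 = 1063.2, x_3 = 443.3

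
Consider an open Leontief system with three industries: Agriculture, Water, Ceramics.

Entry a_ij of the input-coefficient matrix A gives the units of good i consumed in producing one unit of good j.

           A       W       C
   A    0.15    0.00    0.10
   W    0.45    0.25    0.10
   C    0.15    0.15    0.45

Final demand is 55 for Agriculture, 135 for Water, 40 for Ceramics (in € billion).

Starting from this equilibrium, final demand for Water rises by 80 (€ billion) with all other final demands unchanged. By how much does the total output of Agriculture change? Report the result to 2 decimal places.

Δx_A = 3.75

I − A =
  [   0.85     0.00    -0.10]
  [  -0.45     0.75    -0.10]
  [  -0.15    -0.15     0.55]
Cofactors of I−A, C_ij = (−1)^(i+j)·(minor ij) (rows/columns in the sector order above):
  C_11 = (0.75)(0.55) − (-0.10)(-0.15) = 0.3975
  C_12 = −[(-0.45)(0.55) − (-0.10)(-0.15)] = 0.2625
  C_13 = (-0.45)(-0.15) − (0.75)(-0.15) = 0.1800
  C_21 = −[(0.00)(0.55) − (-0.10)(-0.15)] = 0.0150
  C_22 = (0.85)(0.55) − (-0.10)(-0.15) = 0.4525
  C_23 = −[(0.85)(-0.15) − (0.00)(-0.15)] = 0.1275
  C_31 = (0.00)(-0.10) − (-0.10)(0.75) = 0.0750
  C_32 = −[(0.85)(-0.10) − (-0.10)(-0.45)] = 0.1300
  C_33 = (0.85)(0.75) − (0.00)(-0.45) = 0.6375
det(I−A) = Σ_j (I−A)_1j·C_1j = (0.85)(0.3975) + (0.00)(0.2625) + (-0.10)(0.1800) = 0.319875
adj(I−A) = Cᵀ =
  [ 0.3975   0.0150   0.0750]
  [ 0.2625   0.4525   0.1300]
  [ 0.1800   0.1275   0.6375]
(I − A)⁻¹ = adj(I−A) / det(I−A) ≈
  [   1.2427     0.0469     0.2345]
  [   0.8206     1.4146     0.4064]
  [   0.5627     0.3986     1.9930]
Δx = (I − A)⁻¹ Δd with Δd having +80 in the Water component and 0 elsewhere.
So Δx_A = L_AW · (+80), where L_AW = adj(I−A)_AW / det(I−A) = 0.0150 / 0.319875.
Δx_A = 0.0150 × (+80) / 0.319875 = 1.20 / 0.319875 ≈ 3.75.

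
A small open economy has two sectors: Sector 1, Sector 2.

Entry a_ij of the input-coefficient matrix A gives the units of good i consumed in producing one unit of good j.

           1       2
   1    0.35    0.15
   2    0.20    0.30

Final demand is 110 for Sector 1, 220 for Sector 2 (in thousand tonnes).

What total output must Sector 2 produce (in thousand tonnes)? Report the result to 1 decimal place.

x_2 = 388.2

I − A =
  [   0.65    -0.15]
  [  -0.20     0.70]
det(I−A) = (0.65)(0.70) − (-0.15)(-0.20) = 0.4250
adj(I−A) = [[0.70, 0.15], [0.20, 0.65]]
(I − A)⁻¹ = adj(I−A) / det(I−A) ≈
  [   1.6471     0.3529]
  [   0.4706     1.5294]
x = (I − A)⁻¹ d = adj(I−A)·d / det(I−A), with det(I−A) = 0.4250:
  x_1 = (0.70·110 + 0.15·220) / 0.4250 = 110.00 / 0.4250 ≈ 258.8
  x_2 = (0.20·110 + 0.65·220) / 0.4250 = 165.00 / 0.4250 ≈ 388.2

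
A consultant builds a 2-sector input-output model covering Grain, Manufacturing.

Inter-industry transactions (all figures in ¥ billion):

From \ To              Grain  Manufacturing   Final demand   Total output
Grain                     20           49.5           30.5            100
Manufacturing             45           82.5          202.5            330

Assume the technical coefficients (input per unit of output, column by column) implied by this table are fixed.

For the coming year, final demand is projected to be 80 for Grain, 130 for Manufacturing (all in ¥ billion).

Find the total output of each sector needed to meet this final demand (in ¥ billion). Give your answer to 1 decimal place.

Technical coefficients a_ij = z_ij / X_j:
  a_11 = 20/100 = 0.20, a_21 = 45/100 = 0.45
  a_12 = 49.5/330 = 0.15, a_22 = 82.5/330 = 0.25
I − A =
  [   0.80    -0.15]
  [  -0.45     0.75]
det(I−A) = (0.80)(0.75) − (-0.15)(-0.45) = 0.5325
adj(I−A) = [[0.75, 0.15], [0.45, 0.80]]
(I − A)⁻¹ = adj(I−A) / det(I−A) ≈
  [   1.4085     0.2817]
  [   0.8451     1.5023]
x = (I − A)⁻¹ d = adj(I−A)·d / det(I−A), with det(I−A) = 0.5325:
  x_1 = (0.75·80 + 0.15·130) / 0.5325 = 79.50 / 0.5325 ≈ 149.3
  x_2 = (0.45·80 + 0.80·130) / 0.5325 = 140.00 / 0.5325 ≈ 262.9

x_1 = 149.3, x_2 = 262.9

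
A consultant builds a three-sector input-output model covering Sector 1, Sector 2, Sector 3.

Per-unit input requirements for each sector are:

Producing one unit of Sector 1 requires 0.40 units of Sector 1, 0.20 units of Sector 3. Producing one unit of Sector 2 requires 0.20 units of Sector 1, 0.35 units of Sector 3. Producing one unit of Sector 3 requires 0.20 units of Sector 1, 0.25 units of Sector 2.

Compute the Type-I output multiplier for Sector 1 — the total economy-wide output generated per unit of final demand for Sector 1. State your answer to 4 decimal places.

I − A =
  [   0.60    -0.20    -0.20]
  [   0.00     1.00    -0.25]
  [  -0.20    -0.35     1.00]
Cofactors of I−A, C_ij = (−1)^(i+j)·(minor ij) (rows/columns in the sector order above):
  C_11 = (1.00)(1.00) − (-0.25)(-0.35) = 0.9125
  C_12 = −[(0.00)(1.00) − (-0.25)(-0.20)] = 0.0500
  C_13 = (0.00)(-0.35) − (1.00)(-0.20) = 0.2000
  C_21 = −[(-0.20)(1.00) − (-0.20)(-0.35)] = 0.2700
  C_22 = (0.60)(1.00) − (-0.20)(-0.20) = 0.5600
  C_23 = −[(0.60)(-0.35) − (-0.20)(-0.20)] = 0.2500
  C_31 = (-0.20)(-0.25) − (-0.20)(1.00) = 0.2500
  C_32 = −[(0.60)(-0.25) − (-0.20)(0.00)] = 0.1500
  C_33 = (0.60)(1.00) − (-0.20)(0.00) = 0.6000
det(I−A) = Σ_j (I−A)_1j·C_1j = (0.60)(0.9125) + (-0.20)(0.0500) + (-0.20)(0.2000) = 0.4975
adj(I−A) = Cᵀ =
  [ 0.9125   0.2700   0.2500]
  [ 0.0500   0.5600   0.1500]
  [ 0.2000   0.2500   0.6000]
(I − A)⁻¹ = adj(I−A) / det(I−A) ≈
  [   1.83417     0.54271     0.50251]
  [   0.10050     1.12563     0.30151]
  [   0.40201     0.50251     1.20603]
The output multiplier for sector j is the column-j sum of the Leontief inverse (I − A)⁻¹ = adj(I−A) / det(I−A).
Column 1 of adj(I−A): (0.9125, 0.0500, 0.2000); det(I−A) = 0.4975.
m_1 = (0.9125 + 0.0500 + 0.2000) / 0.4975 = 1.1625 / 0.4975 ≈ 2.3367.

m_1 = 2.3367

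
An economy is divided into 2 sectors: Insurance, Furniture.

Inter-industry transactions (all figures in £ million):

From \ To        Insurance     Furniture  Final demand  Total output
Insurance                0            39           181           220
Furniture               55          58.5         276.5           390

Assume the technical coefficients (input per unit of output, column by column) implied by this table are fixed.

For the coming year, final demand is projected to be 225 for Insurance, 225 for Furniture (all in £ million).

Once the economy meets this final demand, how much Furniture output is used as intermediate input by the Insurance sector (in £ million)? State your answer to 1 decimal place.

Technical coefficients a_ij = z_ij / X_j:
  a_II = 0/220 = 0.00, a_FI = 55/220 = 0.25
  a_IF = 39/390 = 0.10, a_FF = 58.5/390 = 0.15
I − A =
  [   1.00    -0.10]
  [  -0.25     0.85]
det(I−A) = (1.00)(0.85) − (-0.10)(-0.25) = 0.8250
adj(I−A) = [[0.85, 0.10], [0.25, 1.00]]
(I − A)⁻¹ = adj(I−A) / det(I−A) ≈
  [   1.0303     0.1212]
  [   0.3030     1.2121]
First solve x = (I − A)⁻¹ d = adj(I−A)·d / det(I−A); in particular x_I = (0.85·225 + 0.10·225) / 0.8250 = 213.75 / 0.8250 ≈ 259.091.
Intermediate flow from F to I: z_FI = a_FI · x_I = 0.25 × 213.75 / 0.8250 = 53.4375 / 0.8250 ≈ 64.8.

z_FI = 64.8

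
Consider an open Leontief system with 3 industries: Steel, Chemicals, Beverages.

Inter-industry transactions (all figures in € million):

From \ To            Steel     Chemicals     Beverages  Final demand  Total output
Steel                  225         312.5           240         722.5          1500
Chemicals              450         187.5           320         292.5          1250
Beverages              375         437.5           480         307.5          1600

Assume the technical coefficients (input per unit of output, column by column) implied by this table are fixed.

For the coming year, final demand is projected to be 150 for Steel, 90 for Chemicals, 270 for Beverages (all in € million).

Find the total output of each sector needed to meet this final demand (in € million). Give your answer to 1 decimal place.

Technical coefficients a_ij = z_ij / X_j:
  a_SS = 225/1500 = 0.15, a_CS = 450/1500 = 0.30, a_BS = 375/1500 = 0.25
  a_SC = 312.5/1250 = 0.25, a_CC = 187.5/1250 = 0.15, a_BC = 437.5/1250 = 0.35
  a_SB = 240/1600 = 0.15, a_CB = 320/1600 = 0.20, a_BB = 480/1600 = 0.30
I − A =
  [   0.85    -0.25    -0.15]
  [  -0.30     0.85    -0.20]
  [  -0.25    -0.35     0.70]
Cofactors of I−A, C_ij = (−1)^(i+j)·(minor ij) (rows/columns in the sector order above):
  C_11 = (0.85)(0.70) − (-0.20)(-0.35) = 0.5250
  C_12 = −[(-0.30)(0.70) − (-0.20)(-0.25)] = 0.2600
  C_13 = (-0.30)(-0.35) − (0.85)(-0.25) = 0.3175
  C_21 = −[(-0.25)(0.70) − (-0.15)(-0.35)] = 0.2275
  C_22 = (0.85)(0.70) − (-0.15)(-0.25) = 0.5575
  C_23 = −[(0.85)(-0.35) − (-0.25)(-0.25)] = 0.3600
  C_31 = (-0.25)(-0.20) − (-0.15)(0.85) = 0.1775
  C_32 = −[(0.85)(-0.20) − (-0.15)(-0.30)] = 0.2150
  C_33 = (0.85)(0.85) − (-0.25)(-0.30) = 0.6475
det(I−A) = Σ_j (I−A)_1j·C_1j = (0.85)(0.5250) + (-0.25)(0.2600) + (-0.15)(0.3175) = 0.333625
adj(I−A) = Cᵀ =
  [ 0.5250   0.2275   0.1775]
  [ 0.2600   0.5575   0.2150]
  [ 0.3175   0.3600   0.6475]
(I − A)⁻¹ = adj(I−A) / det(I−A) ≈
  [   1.5736     0.6819     0.5320]
  [   0.7793     1.6710     0.6444]
  [   0.9517     1.0791     1.9408]
x = (I − A)⁻¹ d = adj(I−A)·d / det(I−A), with det(I−A) = 0.333625:
  x_S = (0.5250·150 + 0.2275·90 + 0.1775·270) / 0.333625 = 147.15 / 0.333625 ≈ 441.1
  x_C = (0.2600·150 + 0.5575·90 + 0.2150·270) / 0.333625 = 147.225 / 0.333625 ≈ 441.3
  x_B = (0.3175·150 + 0.3600·90 + 0.6475·270) / 0.333625 = 254.85 / 0.333625 ≈ 763.9

x_S = 441.1, x_C = 441.3, x_B = 763.9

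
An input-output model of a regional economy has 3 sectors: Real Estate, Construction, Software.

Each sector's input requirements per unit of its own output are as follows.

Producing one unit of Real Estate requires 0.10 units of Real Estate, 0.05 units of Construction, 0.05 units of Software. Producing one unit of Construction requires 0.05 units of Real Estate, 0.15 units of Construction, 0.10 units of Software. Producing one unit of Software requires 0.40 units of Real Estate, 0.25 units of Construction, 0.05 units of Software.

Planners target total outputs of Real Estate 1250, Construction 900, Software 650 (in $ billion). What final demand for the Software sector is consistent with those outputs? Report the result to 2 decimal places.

d_3 = 465.00

I − A =
  [   0.90    -0.05    -0.40]
  [  -0.05     0.85    -0.25]
  [  -0.05    -0.10     0.95]
d = (I − A) x:
  d_1 = (+0.90)·1250 + (-0.05)·900 + (-0.40)·650 = 820.00
  d_2 = (-0.05)·1250 + (+0.85)·900 + (-0.25)·650 = 540.00
  d_3 = (-0.05)·1250 + (-0.10)·900 + (+0.95)·650 = 465.00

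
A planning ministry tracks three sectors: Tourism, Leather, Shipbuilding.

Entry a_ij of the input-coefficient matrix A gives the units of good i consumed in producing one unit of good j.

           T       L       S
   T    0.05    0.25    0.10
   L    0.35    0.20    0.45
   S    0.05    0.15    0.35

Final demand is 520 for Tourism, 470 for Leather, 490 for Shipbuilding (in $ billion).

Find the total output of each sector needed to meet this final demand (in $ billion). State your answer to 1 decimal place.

I − A =
  [   0.95    -0.25    -0.10]
  [  -0.35     0.80    -0.45]
  [  -0.05    -0.15     0.65]
Cofactors of I−A, C_ij = (−1)^(i+j)·(minor ij) (rows/columns in the sector order above):
  C_11 = (0.80)(0.65) − (-0.45)(-0.15) = 0.4525
  C_12 = −[(-0.35)(0.65) − (-0.45)(-0.05)] = 0.2500
  C_13 = (-0.35)(-0.15) − (0.80)(-0.05) = 0.0925
  C_21 = −[(-0.25)(0.65) − (-0.10)(-0.15)] = 0.1775
  C_22 = (0.95)(0.65) − (-0.10)(-0.05) = 0.6125
  C_23 = −[(0.95)(-0.15) − (-0.25)(-0.05)] = 0.1550
  C_31 = (-0.25)(-0.45) − (-0.10)(0.80) = 0.1925
  C_32 = −[(0.95)(-0.45) − (-0.10)(-0.35)] = 0.4625
  C_33 = (0.95)(0.80) − (-0.25)(-0.35) = 0.6725
det(I−A) = Σ_j (I−A)_1j·C_1j = (0.95)(0.4525) + (-0.25)(0.2500) + (-0.10)(0.0925) = 0.358125
adj(I−A) = Cᵀ =
  [ 0.4525   0.1775   0.1925]
  [ 0.2500   0.6125   0.4625]
  [ 0.0925   0.1550   0.6725]
(I − A)⁻¹ = adj(I−A) / det(I−A) ≈
  [   1.2635     0.4956     0.5375]
  [   0.6981     1.7103     1.2914]
  [   0.2583     0.4328     1.8778]
x = (I − A)⁻¹ d = adj(I−A)·d / det(I−A), with det(I−A) = 0.358125:
  x_T = (0.4525·520 + 0.1775·470 + 0.1925·490) / 0.358125 = 413.05 / 0.358125 ≈ 1153.4
  x_L = (0.2500·520 + 0.6125·470 + 0.4625·490) / 0.358125 = 644.50 / 0.358125 ≈ 1799.7
  x_S = (0.0925·520 + 0.1550·470 + 0.6725·490) / 0.358125 = 450.475 / 0.358125 ≈ 1257.9

x_T = 1153.4, x_L = 1799.7, x_S = 1257.9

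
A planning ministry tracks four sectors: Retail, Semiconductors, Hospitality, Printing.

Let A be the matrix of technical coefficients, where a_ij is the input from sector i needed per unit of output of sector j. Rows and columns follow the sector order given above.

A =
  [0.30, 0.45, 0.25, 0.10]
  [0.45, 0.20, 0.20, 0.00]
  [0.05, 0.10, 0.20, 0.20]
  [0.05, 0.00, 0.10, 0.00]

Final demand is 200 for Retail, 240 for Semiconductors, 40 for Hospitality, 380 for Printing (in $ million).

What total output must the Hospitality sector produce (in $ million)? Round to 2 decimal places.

I − A =
  [   0.70    -0.45    -0.25    -0.10]
  [  -0.45     0.80    -0.20     0.00]
  [  -0.05    -0.10     0.80    -0.20]
  [  -0.05     0.00    -0.10     1.00]
Compute the cofactors C_ij = (−1)^(i+j)·(3×3 minor ij) of I−A; the adjugate is their transpose:
adj(I−A) = Cᵀ =
  [ 0.60400   0.37700   0.29800   0.12000]
  [ 0.36300   0.52650   0.25600   0.08750]
  [ 0.09300   0.09650   0.35350   0.08000]
  [ 0.03950   0.02850   0.05025   0.24625]
det(I−A) = Σ_j (I−A)_1j·C_1j = (0.70)(0.60400) + (-0.45)(0.36300) + (-0.25)(0.09300) + (-0.10)(0.03950) = 0.23225
(I − A)⁻¹ = adj(I−A) / det(I−A) ≈
  [   2.6006     1.6233     1.2831     0.5167]
  [   1.5630     2.2670     1.1023     0.3767]
  [   0.4004     0.4155     1.5221     0.3445]
  [   0.1701     0.1227     0.2164     1.0603]
x = (I − A)⁻¹ d = adj(I−A)·d / det(I−A), with det(I−A) = 0.23225:
  x_R = (0.60400·200 + 0.37700·240 + 0.29800·40 + 0.12000·380) / 0.23225 = 268.80 / 0.23225 ≈ 1157.37
  x_S = (0.36300·200 + 0.52650·240 + 0.25600·40 + 0.08750·380) / 0.23225 = 242.45 / 0.23225 ≈ 1043.92
  x_H = (0.09300·200 + 0.09650·240 + 0.35350·40 + 0.08000·380) / 0.23225 = 86.30 / 0.23225 ≈ 371.58
  x_P = (0.03950·200 + 0.02850·240 + 0.05025·40 + 0.24625·380) / 0.23225 = 110.325 / 0.23225 ≈ 475.03

x_H = 371.58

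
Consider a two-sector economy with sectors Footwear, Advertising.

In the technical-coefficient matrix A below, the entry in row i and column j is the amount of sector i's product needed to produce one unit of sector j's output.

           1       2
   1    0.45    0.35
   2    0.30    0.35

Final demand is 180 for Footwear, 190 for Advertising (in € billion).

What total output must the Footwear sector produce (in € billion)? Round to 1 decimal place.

I − A =
  [   0.55    -0.35]
  [  -0.30     0.65]
det(I−A) = (0.55)(0.65) − (-0.35)(-0.30) = 0.2525
adj(I−A) = [[0.65, 0.35], [0.30, 0.55]]
(I − A)⁻¹ = adj(I−A) / det(I−A) ≈
  [   2.5743     1.3861]
  [   1.1881     2.1782]
x = (I − A)⁻¹ d = adj(I−A)·d / det(I−A), with det(I−A) = 0.2525:
  x_1 = (0.65·180 + 0.35·190) / 0.2525 = 183.50 / 0.2525 ≈ 726.7
  x_2 = (0.30·180 + 0.55·190) / 0.2525 = 158.50 / 0.2525 ≈ 627.7

x_1 = 726.7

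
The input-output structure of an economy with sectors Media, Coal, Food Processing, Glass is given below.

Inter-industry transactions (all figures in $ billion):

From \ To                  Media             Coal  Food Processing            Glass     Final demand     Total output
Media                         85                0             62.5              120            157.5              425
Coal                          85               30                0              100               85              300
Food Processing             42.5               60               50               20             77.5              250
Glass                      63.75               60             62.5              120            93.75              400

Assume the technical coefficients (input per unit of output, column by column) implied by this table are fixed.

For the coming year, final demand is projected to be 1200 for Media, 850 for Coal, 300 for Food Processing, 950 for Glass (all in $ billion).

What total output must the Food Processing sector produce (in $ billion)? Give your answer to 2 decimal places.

Technical coefficients a_ij = z_ij / X_j:
  a_11 = 85/425 = 0.20, a_21 = 85/425 = 0.20, a_31 = 42.5/425 = 0.10, a_41 = 63.75/425 = 0.15
  a_12 = 0/300 = 0.00, a_22 = 30/300 = 0.10, a_32 = 60/300 = 0.20, a_42 = 60/300 = 0.20
  a_13 = 62.5/250 = 0.25, a_23 = 0/250 = 0.00, a_33 = 50/250 = 0.20, a_43 = 62.5/250 = 0.25
  a_14 = 120/400 = 0.30, a_24 = 100/400 = 0.25, a_34 = 20/400 = 0.05, a_44 = 120/400 = 0.30
I − A =
  [   0.80     0.00    -0.25    -0.30]
  [  -0.20     0.90     0.00    -0.25]
  [  -0.10    -0.20     0.80    -0.05]
  [  -0.15    -0.20    -0.25     0.70]
Compute the cofactors C_ij = (−1)^(i+j)·(3×3 minor ij) of I−A; the adjugate is their transpose:
adj(I−A) = Cᵀ =
  [ 0.440250   0.100500   0.212500   0.239750]
  [ 0.145750   0.375125   0.109375   0.204250]
  [ 0.102250   0.117000   0.411500   0.115000]
  [ 0.172500   0.170500   0.223750   0.543500]
det(I−A) = Σ_j (I−A)_1j·C_1j = (0.80)(0.440250) + (0.00)(0.145750) + (-0.25)(0.102250) + (-0.30)(0.172500) = 0.2748875
(I − A)⁻¹ = adj(I−A) / det(I−A) ≈
  [   1.6016     0.3656     0.7730     0.8722]
  [   0.5302     1.3646     0.3979     0.7430]
  [   0.3720     0.4256     1.4970     0.4184]
  [   0.6275     0.6203     0.8140     1.9772]
x = (I − A)⁻¹ d = adj(I−A)·d / det(I−A), with det(I−A) = 0.2748875:
  x_1 = (0.440250·1200 + 0.100500·850 + 0.212500·300 + 0.239750·950) / 0.2748875 = 905.2375 / 0.2748875 ≈ 3293.12
  x_2 = (0.145750·1200 + 0.375125·850 + 0.109375·300 + 0.204250·950) / 0.2748875 = 720.60625 / 0.2748875 ≈ 2621.46
  x_3 = (0.102250·1200 + 0.117000·850 + 0.411500·300 + 0.115000·950) / 0.2748875 = 454.85 / 0.2748875 ≈ 1654.68
  x_4 = (0.172500·1200 + 0.170500·850 + 0.223750·300 + 0.543500·950) / 0.2748875 = 935.375 / 0.2748875 ≈ 3402.76

x_3 = 1654.68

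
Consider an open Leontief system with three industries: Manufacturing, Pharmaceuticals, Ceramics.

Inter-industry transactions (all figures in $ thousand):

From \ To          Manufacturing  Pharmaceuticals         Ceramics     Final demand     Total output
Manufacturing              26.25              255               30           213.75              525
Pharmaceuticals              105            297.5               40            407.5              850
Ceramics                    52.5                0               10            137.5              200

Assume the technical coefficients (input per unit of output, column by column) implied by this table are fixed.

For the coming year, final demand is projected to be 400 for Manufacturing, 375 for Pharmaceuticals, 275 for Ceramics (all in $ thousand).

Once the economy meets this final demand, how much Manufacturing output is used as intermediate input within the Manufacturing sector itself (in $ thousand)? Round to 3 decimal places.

Technical coefficients a_ij = z_ij / X_j:
  a_11 = 26.25/525 = 0.05, a_21 = 105/525 = 0.20, a_31 = 52.5/525 = 0.10
  a_12 = 255/850 = 0.30, a_22 = 297.5/850 = 0.35, a_32 = 0/850 = 0.00
  a_13 = 30/200 = 0.15, a_23 = 40/200 = 0.20, a_33 = 10/200 = 0.05
I − A =
  [   0.95    -0.30    -0.15]
  [  -0.20     0.65    -0.20]
  [  -0.10     0.00     0.95]
Cofactors of I−A, C_ij = (−1)^(i+j)·(minor ij) (rows/columns in the sector order above):
  C_11 = (0.65)(0.95) − (-0.20)(0.00) = 0.6175
  C_12 = −[(-0.20)(0.95) − (-0.20)(-0.10)] = 0.2100
  C_13 = (-0.20)(0.00) − (0.65)(-0.10) = 0.0650
  C_21 = −[(-0.30)(0.95) − (-0.15)(0.00)] = 0.2850
  C_22 = (0.95)(0.95) − (-0.15)(-0.10) = 0.8875
  C_23 = −[(0.95)(0.00) − (-0.30)(-0.10)] = 0.0300
  C_31 = (-0.30)(-0.20) − (-0.15)(0.65) = 0.1575
  C_32 = −[(0.95)(-0.20) − (-0.15)(-0.20)] = 0.2200
  C_33 = (0.95)(0.65) − (-0.30)(-0.20) = 0.5575
det(I−A) = Σ_j (I−A)_1j·C_1j = (0.95)(0.6175) + (-0.30)(0.2100) + (-0.15)(0.0650) = 0.513875
adj(I−A) = Cᵀ =
  [ 0.6175   0.2850   0.1575]
  [ 0.2100   0.8875   0.2200]
  [ 0.0650   0.0300   0.5575]
(I − A)⁻¹ = adj(I−A) / det(I−A) ≈
  [   1.2017     0.5546     0.3065]
  [   0.4087     1.7271     0.4281]
  [   0.1265     0.0584     1.0849]
First solve x = (I − A)⁻¹ d = adj(I−A)·d / det(I−A); in particular x_1 = (0.6175·400 + 0.2850·375 + 0.1575·275) / 0.513875 = 397.1875 / 0.513875 ≈ 772.92630.
Intermediate flow from 1 to 1: z_11 = a_11 · x_1 = 0.05 × 397.1875 / 0.513875 = 19.859375 / 0.513875 ≈ 38.646.

z_11 = 38.646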